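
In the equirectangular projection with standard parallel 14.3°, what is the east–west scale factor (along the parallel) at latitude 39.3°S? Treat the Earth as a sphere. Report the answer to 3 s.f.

1.25

With standard parallel φ₀ = 14.3°, the equirectangular projection gives x = Rλ cos φ₀, y = Rφ, so h = 1 and k = cos 14.3° / cos φ.
k = cos 14.3° / cos 39.3° = 0.9690/0.7738 = 1.252.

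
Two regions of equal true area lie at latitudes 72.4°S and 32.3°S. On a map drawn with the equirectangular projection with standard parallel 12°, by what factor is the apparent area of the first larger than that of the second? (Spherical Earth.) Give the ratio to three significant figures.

2.80

In the equirectangular projection with standard parallel φ₀ = 12° (x = Rλ cos φ₀, y = Rφ), meridians are true-scale (h = 1) and the parallel scale is k = cos φ₀ / cos φ.
Areal scale at 72.4°: h·k = 1.000 × 3.235 = 3.235.
Areal scale at 32.3°: h·k = 1.000 × 1.157 = 1.157.
Ratio = 3.235/1.157 ≈ 2.80.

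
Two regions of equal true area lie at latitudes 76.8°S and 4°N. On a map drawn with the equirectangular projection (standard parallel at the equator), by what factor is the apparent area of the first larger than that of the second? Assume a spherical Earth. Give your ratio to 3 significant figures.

Plate carrée maps x = Rλ, y = Rφ. The meridian scale is h = 1 and the parallel scale is k = 1/cos φ = sec φ.
Areal scale at 76.8°: h·k = 1.000 × 4.379 = 4.379.
Areal scale at 4°: h·k = 1.000 × 1.002 = 1.002.
Ratio = 4.379/1.002 ≈ 4.37.

4.37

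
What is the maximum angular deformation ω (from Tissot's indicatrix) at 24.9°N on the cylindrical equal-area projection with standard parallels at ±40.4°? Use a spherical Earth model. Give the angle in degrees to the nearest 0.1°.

19.9°

Cylindrical equal-area (φ₀ = 40.4°): h = cos φ / cos 40.4° along meridians, k = cos 40.4° / cos φ along parallels; h·k = 1.
At 24.9°: h = 1.191, k = 0.8396; principal scales a = 1.191, b = 0.8396.
sin(ω/2) = (a − b)/(a + b) = 0.3515/2.031 = 0.1731, so ω = 2 arcsin(0.1731) ≈ 19.9°.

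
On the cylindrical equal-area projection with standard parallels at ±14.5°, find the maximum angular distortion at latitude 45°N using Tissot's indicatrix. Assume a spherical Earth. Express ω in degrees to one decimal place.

35.4°

Cylindrical equal-area (φ₀ = 14.5°): h = cos φ / cos 14.5° along meridians, k = cos 14.5° / cos φ along parallels; h·k = 1.
At 45°: h = 0.7304, k = 1.369; principal scales a = 1.369, b = 0.7304.
sin(ω/2) = (a − b)/(a + b) = 0.6388/2.100 = 0.3043, so ω = 2 arcsin(0.3043) ≈ 35.4°.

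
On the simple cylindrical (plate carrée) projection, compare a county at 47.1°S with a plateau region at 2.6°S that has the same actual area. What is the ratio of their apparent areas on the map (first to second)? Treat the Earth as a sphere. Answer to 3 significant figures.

1.47

Plate carrée maps x = Rλ, y = Rφ. The meridian scale is h = 1 and the parallel scale is k = 1/cos φ = sec φ.
Areal scale at 47.1°: h·k = 1.000 × 1.469 = 1.469.
Areal scale at 2.6°: h·k = 1.000 × 1.001 = 1.001.
Ratio = 1.469/1.001 ≈ 1.47.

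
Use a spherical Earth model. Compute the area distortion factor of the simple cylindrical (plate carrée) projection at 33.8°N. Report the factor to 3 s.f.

Plate carrée maps x = Rλ, y = Rφ. The meridian scale is h = 1 and the parallel scale is k = 1/cos φ = sec φ.
Areal scale = h·k = 1 × sec φ; at 33.8°, h = 1.000, k = 1.203, so h·k = 1.203.

1.20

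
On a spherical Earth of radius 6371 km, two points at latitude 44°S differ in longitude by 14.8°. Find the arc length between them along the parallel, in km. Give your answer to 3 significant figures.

Arc length along a parallel = R cos φ · Δλ (with Δλ in radians).
= 6371 × cos 44° × (14.8° × π/180) = 6371 × 0.7193 × 0.2583 ≈ 1180 km.

1180 km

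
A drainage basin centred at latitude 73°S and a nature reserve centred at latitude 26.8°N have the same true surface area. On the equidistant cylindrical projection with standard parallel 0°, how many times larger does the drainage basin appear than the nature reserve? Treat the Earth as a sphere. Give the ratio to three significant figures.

For the equirectangular projection with φ₀ = 0 (plate carrée), h = 1 along meridians and k = sec φ along parallels.
Areal scale at 73°: h·k = 1.000 × 3.420 = 3.420.
Areal scale at 26.8°: h·k = 1.000 × 1.120 = 1.120.
Ratio = 3.420/1.120 ≈ 3.05.

3.05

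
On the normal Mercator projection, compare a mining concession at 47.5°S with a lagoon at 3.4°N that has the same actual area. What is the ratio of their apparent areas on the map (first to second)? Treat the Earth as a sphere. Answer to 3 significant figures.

2.18

Mercator is conformal with k = sec φ, so areal scale = k² = sec²φ.
At 47.5°: sec²(47.5°) = 1/0.6756² = 2.191.
At 3.4°: sec²(3.4°) = 1/0.9982² = 1.004.
Ratio = 2.191/1.004 = cos²(3.4°)/cos²(47.5°) ≈ 2.18.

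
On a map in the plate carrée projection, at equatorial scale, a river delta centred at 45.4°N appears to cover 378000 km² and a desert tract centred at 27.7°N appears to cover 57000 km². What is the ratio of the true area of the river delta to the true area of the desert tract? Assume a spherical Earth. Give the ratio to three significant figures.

On the plate carrée, areal scale = h·k = 1 × sec φ, so true area = apparent × cos φ.
True area of river delta: 378000 × cos(45.4°) = 378000 × 0.7022 = 265400 km².
True area of desert tract: 57000 × cos(27.7°) = 57000 × 0.8854 = 50470 km².
Ratio = 265400 / 50470 ≈ 5.26.

5.26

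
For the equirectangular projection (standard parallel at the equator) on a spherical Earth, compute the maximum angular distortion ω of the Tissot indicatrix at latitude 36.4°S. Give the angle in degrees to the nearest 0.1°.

Plate carrée maps x = Rλ, y = Rφ. The meridian scale is h = 1 and the parallel scale is k = 1/cos φ = sec φ.
At 36.4°: h = 1.000, k = 1.242; principal scales a = 1.242, b = 1.000.
sin(ω/2) = (a − b)/(a + b) = 0.2424/2.242 = 0.1081, so ω = 2 arcsin(0.1081) ≈ 12.4°.

12.4°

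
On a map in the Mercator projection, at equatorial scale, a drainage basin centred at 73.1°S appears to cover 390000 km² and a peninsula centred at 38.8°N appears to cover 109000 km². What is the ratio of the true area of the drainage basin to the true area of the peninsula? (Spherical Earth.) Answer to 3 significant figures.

Mercator's areal exaggeration is sec²φ; hence true area = (apparent area) · cos²φ.
True area of drainage basin: 390000 × cos²(73.1°) = 390000 × 0.08451 = 32960 km².
True area of peninsula: 109000 × cos²(38.8°) = 109000 × 0.6074 = 66200 km².
Ratio = 32960 / 66200 ≈ 0.498.

0.498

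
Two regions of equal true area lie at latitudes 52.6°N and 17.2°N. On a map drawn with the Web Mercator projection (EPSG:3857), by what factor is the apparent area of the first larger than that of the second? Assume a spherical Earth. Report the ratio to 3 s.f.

Mercator is conformal with k = sec φ, so areal scale = k² = sec²φ.
At 52.6°: sec²(52.6°) = 1/0.6074² = 2.711.
At 17.2°: sec²(17.2°) = 1/0.9553² = 1.096.
Ratio = 2.711/1.096 = cos²(17.2°)/cos²(52.6°) ≈ 2.47.

2.47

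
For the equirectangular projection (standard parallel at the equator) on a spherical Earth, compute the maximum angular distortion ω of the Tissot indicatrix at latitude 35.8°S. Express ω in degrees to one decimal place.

12.0°

Plate carrée maps x = Rλ, y = Rφ. The meridian scale is h = 1 and the parallel scale is k = 1/cos φ = sec φ.
At 35.8°: h = 1.000, k = 1.233; principal scales a = 1.233, b = 1.000.
sin(ω/2) = (a − b)/(a + b) = 0.2329/2.233 = 0.1043, so ω = 2 arcsin(0.1043) ≈ 12.0°.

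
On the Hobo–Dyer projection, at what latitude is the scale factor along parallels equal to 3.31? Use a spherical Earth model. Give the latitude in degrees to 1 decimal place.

Hobo–Dyer is a cylindrical equal-area projection with standard parallels at ±37.5°. For cylindrical equal-area with standard parallel φ₀, h = cos φ / cos φ₀ and k = cos φ₀ / cos φ, so h·k = 1.
k = cos φ₀ / cos φ = 3.31  ⇒  cos φ = cos 37.5° / 3.31 = 0.2397.
φ = arccos(0.2397) ≈ 76.1°.

76.1°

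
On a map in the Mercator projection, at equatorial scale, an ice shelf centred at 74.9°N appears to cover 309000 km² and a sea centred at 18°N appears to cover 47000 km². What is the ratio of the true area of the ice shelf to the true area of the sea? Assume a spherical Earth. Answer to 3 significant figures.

Since Mercator area scale is 1/cos²φ, the true area equals the apparent area multiplied by cos²φ.
True area of ice shelf: 309000 × cos²(74.9°) = 309000 × 0.06786 = 20970 km².
True area of sea: 47000 × cos²(18°) = 47000 × 0.9045 = 42510 km².
Ratio = 20970 / 42510 ≈ 0.493.

0.493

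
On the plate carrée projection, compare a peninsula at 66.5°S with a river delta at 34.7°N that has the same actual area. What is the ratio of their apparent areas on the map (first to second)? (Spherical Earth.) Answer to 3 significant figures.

2.06

For the equirectangular projection with φ₀ = 0 (plate carrée), h = 1 along meridians and k = sec φ along parallels.
Areal scale at 66.5°: h·k = 1.000 × 2.508 = 2.508.
Areal scale at 34.7°: h·k = 1.000 × 1.216 = 1.216.
Ratio = 2.508/1.216 ≈ 2.06.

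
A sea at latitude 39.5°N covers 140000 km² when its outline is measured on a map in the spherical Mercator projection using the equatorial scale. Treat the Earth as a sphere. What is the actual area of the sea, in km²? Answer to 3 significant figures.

83400 km²

The Mercator projection is conformal; its linear scale factor is the same in every direction and equals sec φ = 1/cos φ.
Areal scale = k² = sec²φ = 1/cos²(39.5°) = 1/0.7716² = 1.680.
True area = apparent / (areal scale) = 140000 / 1.680 ≈ 83400 km².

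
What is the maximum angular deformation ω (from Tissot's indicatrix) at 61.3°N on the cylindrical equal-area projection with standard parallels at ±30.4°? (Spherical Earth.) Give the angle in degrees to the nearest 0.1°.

63.6°

For cylindrical equal-area with standard parallel φ₀, h = cos φ / cos φ₀ and k = cos φ₀ / cos φ, so h·k = 1.
At 61.3°: h = 0.5568, k = 1.796; principal scales a = 1.796, b = 0.5568.
sin(ω/2) = (a − b)/(a + b) = 1.239/2.353 = 0.5267, so ω = 2 arcsin(0.5267) ≈ 63.6°.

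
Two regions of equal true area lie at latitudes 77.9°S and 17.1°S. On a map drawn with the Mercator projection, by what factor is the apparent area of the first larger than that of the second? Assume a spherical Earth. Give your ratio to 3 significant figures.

20.8

Mercator is conformal with k = sec φ, so areal scale = k² = sec²φ.
At 77.9°: sec²(77.9°) = 1/0.2096² = 22.76.
At 17.1°: sec²(17.1°) = 1/0.9558² = 1.095.
Ratio = 22.76/1.095 = cos²(17.1°)/cos²(77.9°) ≈ 20.8.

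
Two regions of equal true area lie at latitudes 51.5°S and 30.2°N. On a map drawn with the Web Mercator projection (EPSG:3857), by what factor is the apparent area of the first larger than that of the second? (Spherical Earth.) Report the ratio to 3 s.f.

1.93

Mercator is conformal with k = sec φ, so areal scale = k² = sec²φ.
At 51.5°: sec²(51.5°) = 1/0.6225² = 2.580.
At 30.2°: sec²(30.2°) = 1/0.8643² = 1.339.
Ratio = 2.580/1.339 = cos²(30.2°)/cos²(51.5°) ≈ 1.93.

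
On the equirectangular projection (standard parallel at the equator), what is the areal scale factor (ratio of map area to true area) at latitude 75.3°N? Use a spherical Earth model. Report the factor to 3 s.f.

3.94

In the plate carrée (x = Rλ, y = Rφ), meridians are true-scale (h = 1) and parallels are stretched by k = sec φ.
Areal scale = h·k = 1 × sec φ; at 75.3°, h = 1.000, k = 3.941, so h·k = 3.941.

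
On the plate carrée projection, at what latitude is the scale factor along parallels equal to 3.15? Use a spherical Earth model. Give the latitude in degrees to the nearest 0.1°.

71.5°

Plate carrée: h = 1, k = sec φ along parallels.
sec φ = 3.15  ⇒  cos φ = 0.3175  ⇒  φ ≈ 71.5°.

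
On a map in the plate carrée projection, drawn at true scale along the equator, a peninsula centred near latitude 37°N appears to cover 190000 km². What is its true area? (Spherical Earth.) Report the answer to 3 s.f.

For the equirectangular projection with φ₀ = 0 (plate carrée), h = 1 along meridians and k = sec φ along parallels.
Areal scale = h·k = 1 × sec φ; at 37°, h = 1.000, k = 1.252, so h·k = 1.252.
True area = apparent / (areal scale) = 190000 / 1.252 ≈ 152000 km².

152000 km²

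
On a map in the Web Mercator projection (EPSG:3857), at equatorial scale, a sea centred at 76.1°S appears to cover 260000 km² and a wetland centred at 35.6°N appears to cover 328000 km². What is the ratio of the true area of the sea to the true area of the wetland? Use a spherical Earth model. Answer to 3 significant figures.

Since Mercator area scale is 1/cos²φ, the true area equals the apparent area multiplied by cos²φ.
True area of sea: 260000 × cos²(76.1°) = 260000 × 0.05771 = 15000 km².
True area of wetland: 328000 × cos²(35.6°) = 328000 × 0.6611 = 216900 km².
Ratio = 15000 / 216900 ≈ 0.0692.

0.0692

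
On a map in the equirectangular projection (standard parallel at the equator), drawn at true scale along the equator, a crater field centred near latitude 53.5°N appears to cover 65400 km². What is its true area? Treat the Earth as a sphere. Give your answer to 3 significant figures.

In the plate carrée (x = Rλ, y = Rφ), meridians are true-scale (h = 1) and parallels are stretched by k = sec φ.
Areal scale = h·k = 1 × sec φ; at 53.5°, h = 1.000, k = 1.681, so h·k = 1.681.
True area = apparent / (areal scale) = 65400 / 1.681 ≈ 38900 km².

38900 km²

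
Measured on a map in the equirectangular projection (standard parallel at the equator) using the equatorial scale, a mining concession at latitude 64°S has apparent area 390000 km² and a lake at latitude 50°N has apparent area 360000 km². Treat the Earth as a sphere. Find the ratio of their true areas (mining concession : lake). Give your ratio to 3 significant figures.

On the plate carrée, areal scale = h·k = 1 × sec φ, so true area = apparent × cos φ.
True area of mining concession: 390000 × cos(64°) = 390000 × 0.4384 = 171000 km².
True area of lake: 360000 × cos(50°) = 360000 × 0.6428 = 231400 km².
Ratio = 171000 / 231400 ≈ 0.739.

0.739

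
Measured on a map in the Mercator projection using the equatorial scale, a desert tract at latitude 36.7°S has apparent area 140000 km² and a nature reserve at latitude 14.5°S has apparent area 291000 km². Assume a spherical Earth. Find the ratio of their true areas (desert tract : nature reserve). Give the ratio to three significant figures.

Since Mercator area scale is 1/cos²φ, the true area equals the apparent area multiplied by cos²φ.
True area of desert tract: 140000 × cos²(36.7°) = 140000 × 0.6428 = 90000 km².
True area of nature reserve: 291000 × cos²(14.5°) = 291000 × 0.9373 = 272800 km².
Ratio = 90000 / 272800 ≈ 0.330.

0.330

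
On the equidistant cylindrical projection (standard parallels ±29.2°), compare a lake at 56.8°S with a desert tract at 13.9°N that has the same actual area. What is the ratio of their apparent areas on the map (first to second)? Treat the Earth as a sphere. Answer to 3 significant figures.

1.77

The equidistant cylindrical projection with φ₀ = 29.2° has h = 1 (meridians true) and k = cos φ₀ / cos φ along parallels.
Areal scale at 56.8°: h·k = 1.000 × 1.594 = 1.594.
Areal scale at 13.9°: h·k = 1.000 × 0.8993 = 0.8993.
Ratio = 1.594/0.8993 ≈ 1.77.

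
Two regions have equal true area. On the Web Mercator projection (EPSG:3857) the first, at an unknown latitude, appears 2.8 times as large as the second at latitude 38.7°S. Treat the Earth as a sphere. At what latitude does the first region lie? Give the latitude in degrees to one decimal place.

For equal true areas on Mercator, apparent areas scale as sec²φ, so the ratio is cos²φ₂ / cos²φ₁.
cos²φ₂ / cos²φ₁ = 2.8  ⇒  cos φ₁ = cos 38.7° / √2.8 = 0.7804/1.673 = 0.4664.
φ₁ = arccos(0.4664) ≈ 62.2°.

62.2°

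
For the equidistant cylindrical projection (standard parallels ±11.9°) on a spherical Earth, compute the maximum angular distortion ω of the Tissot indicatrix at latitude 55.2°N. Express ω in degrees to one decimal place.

The equidistant cylindrical projection with φ₀ = 11.9° has h = 1 (meridians true) and k = cos φ₀ / cos φ along parallels.
At 55.2°: h = 1.000, k = 1.715; principal scales a = 1.715, b = 1.000.
sin(ω/2) = (a − b)/(a + b) = 0.7145/2.715 = 0.2632, so ω = 2 arcsin(0.2632) ≈ 30.5°.

30.5°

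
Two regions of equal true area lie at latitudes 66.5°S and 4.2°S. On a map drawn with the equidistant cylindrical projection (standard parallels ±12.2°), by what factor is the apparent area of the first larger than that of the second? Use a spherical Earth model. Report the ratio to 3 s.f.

The equidistant cylindrical projection with φ₀ = 12.2° has h = 1 (meridians true) and k = cos φ₀ / cos φ along parallels.
Areal scale at 66.5°: h·k = 1.000 × 2.451 = 2.451.
Areal scale at 4.2°: h·k = 1.000 × 0.9800 = 0.9800.
Ratio = 2.451/0.9800 ≈ 2.50.

2.50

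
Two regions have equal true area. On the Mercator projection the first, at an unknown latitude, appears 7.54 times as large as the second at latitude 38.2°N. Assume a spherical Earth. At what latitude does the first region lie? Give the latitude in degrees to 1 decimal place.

Mercator areal scale is sec²φ, so apparent-area ratio = sec²φ₁ / sec²φ₂ = cos²φ₂ / cos²φ₁.
cos²φ₂ / cos²φ₁ = 7.54  ⇒  cos φ₁ = cos 38.2° / √7.54 = 0.7859/2.746 = 0.2862.
φ₁ = arccos(0.2862) ≈ 73.4°.

73.4°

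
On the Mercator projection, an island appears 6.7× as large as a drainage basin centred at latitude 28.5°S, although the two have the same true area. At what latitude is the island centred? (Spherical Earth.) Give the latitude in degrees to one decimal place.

For equal true areas on Mercator, apparent areas scale as sec²φ, so the ratio is cos²φ₂ / cos²φ₁.
cos²φ₂ / cos²φ₁ = 6.7  ⇒  cos φ₁ = cos 28.5° / √6.7 = 0.8788/2.588 = 0.3395.
φ₁ = arccos(0.3395) ≈ 70.2°.

70.2°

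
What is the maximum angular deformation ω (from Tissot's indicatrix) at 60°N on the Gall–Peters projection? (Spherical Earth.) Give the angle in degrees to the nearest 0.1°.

38.9°

Gall–Peters is a cylindrical equal-area projection with standard parallels at ±45°. A cylindrical equal-area projection with standard parallel φ₀ has meridian scale h = cos φ / cos φ₀ and parallel scale k = cos φ₀ / cos φ (so areas are preserved, h·k = 1).
At 60°: h = 0.7071, k = 1.414; principal scales a = 1.414, b = 0.7071.
sin(ω/2) = (a − b)/(a + b) = 0.7071/2.121 = 0.3333, so ω = 2 arcsin(0.3333) ≈ 38.9°.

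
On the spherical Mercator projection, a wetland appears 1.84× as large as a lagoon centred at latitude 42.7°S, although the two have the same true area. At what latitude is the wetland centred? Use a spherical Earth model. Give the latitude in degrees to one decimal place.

On Mercator, (apparent₁)/(apparent₂) = sec²φ₁ / sec²φ₂ when true areas are equal.
cos²φ₂ / cos²φ₁ = 1.84  ⇒  cos φ₁ = cos 42.7° / √1.84 = 0.7349/1.356 = 0.5418.
φ₁ = arccos(0.5418) ≈ 57.2°.

57.2°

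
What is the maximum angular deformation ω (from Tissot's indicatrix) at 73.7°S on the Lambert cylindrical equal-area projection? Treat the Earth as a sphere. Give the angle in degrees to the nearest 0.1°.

The Lambert cylindrical equal-area projection is the cylindrical equal-area projection with its standard parallel at the equator (φ₀ = 0). Cylindrical equal-area (φ₀ = 0°): h = cos φ / cos 0° along meridians, k = cos 0° / cos φ along parallels; h·k = 1.
At 73.7°: h = 0.2807, k = 3.563; principal scales a = 3.563, b = 0.2807.
sin(ω/2) = (a − b)/(a + b) = 3.282/3.844 = 0.8540, so ω = 2 arcsin(0.8540) ≈ 117.3°.

117.3°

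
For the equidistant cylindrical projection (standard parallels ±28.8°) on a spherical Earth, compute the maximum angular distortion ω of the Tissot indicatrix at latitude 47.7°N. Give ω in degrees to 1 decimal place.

15.1°

With standard parallel φ₀ = 28.8°, the equirectangular projection gives x = Rλ cos φ₀, y = Rφ, so h = 1 and k = cos 28.8° / cos φ.
At 47.7°: h = 1.000, k = 1.302; principal scales a = 1.302, b = 1.000.
sin(ω/2) = (a − b)/(a + b) = 0.3021/2.302 = 0.1312, so ω = 2 arcsin(0.1312) ≈ 15.1°.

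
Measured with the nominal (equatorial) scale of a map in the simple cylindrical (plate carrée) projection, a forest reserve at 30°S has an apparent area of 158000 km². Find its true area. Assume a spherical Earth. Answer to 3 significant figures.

137000 km²

In the plate carrée (x = Rλ, y = Rφ), meridians are true-scale (h = 1) and parallels are stretched by k = sec φ.
Areal scale = h·k = 1 × sec φ; at 30°, h = 1.000, k = 1.155, so h·k = 1.155.
True area = apparent / (areal scale) = 158000 / 1.155 ≈ 137000 km².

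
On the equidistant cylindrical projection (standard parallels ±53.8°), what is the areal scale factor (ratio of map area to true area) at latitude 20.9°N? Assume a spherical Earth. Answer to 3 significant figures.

0.632

In the equirectangular projection with standard parallel φ₀ = 53.8° (x = Rλ cos φ₀, y = Rφ), meridians are true-scale (h = 1) and the parallel scale is k = cos φ₀ / cos φ.
Areal scale = h·k = 1 × cos φ₀ / cos φ; at 20.9°, h = 1.000, k = 0.6322, so h·k = 0.6322.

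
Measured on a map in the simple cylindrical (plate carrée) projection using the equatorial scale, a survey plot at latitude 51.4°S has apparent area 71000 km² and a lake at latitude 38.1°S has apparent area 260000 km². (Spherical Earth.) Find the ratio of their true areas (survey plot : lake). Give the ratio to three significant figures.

On the plate carrée, areal scale = h·k = 1 × sec φ, so true area = apparent × cos φ.
True area of survey plot: 71000 × cos(51.4°) = 71000 × 0.6239 = 44300 km².
True area of lake: 260000 × cos(38.1°) = 260000 × 0.7869 = 204600 km².
Ratio = 44300 / 204600 ≈ 0.216.

0.216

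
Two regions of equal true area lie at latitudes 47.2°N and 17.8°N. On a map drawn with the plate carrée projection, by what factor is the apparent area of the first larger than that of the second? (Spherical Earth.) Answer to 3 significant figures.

Plate carrée maps x = Rλ, y = Rφ. The meridian scale is h = 1 and the parallel scale is k = 1/cos φ = sec φ.
Areal scale at 47.2°: h·k = 1.000 × 1.472 = 1.472.
Areal scale at 17.8°: h·k = 1.000 × 1.050 = 1.050.
Ratio = 1.472/1.050 ≈ 1.40.

1.40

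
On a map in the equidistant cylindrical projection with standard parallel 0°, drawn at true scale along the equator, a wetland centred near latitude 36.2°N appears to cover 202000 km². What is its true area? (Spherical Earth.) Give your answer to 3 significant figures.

163000 km²

For the equirectangular projection with φ₀ = 0 (plate carrée), h = 1 along meridians and k = sec φ along parallels.
Areal scale = h·k = 1 × sec φ; at 36.2°, h = 1.000, k = 1.239, so h·k = 1.239.
True area = apparent / (areal scale) = 202000 / 1.239 ≈ 163000 km².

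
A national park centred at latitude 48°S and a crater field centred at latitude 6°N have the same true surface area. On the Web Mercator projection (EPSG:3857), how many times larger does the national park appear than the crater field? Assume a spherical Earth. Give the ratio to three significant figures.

2.21

Mercator areal scale is sec²φ.
At 48°: sec²(48°) = 1/0.6691² = 2.233.
At 6°: sec²(6°) = 1/0.9945² = 1.011.
Ratio = 2.233/1.011 = cos²(6°)/cos²(48°) ≈ 2.21.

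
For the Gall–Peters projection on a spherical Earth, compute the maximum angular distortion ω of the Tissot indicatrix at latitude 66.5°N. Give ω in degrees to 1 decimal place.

The Gall–Peters projection is cylindrical equal-area with φ₀ = 45°. A cylindrical equal-area projection with standard parallel φ₀ has meridian scale h = cos φ / cos φ₀ and parallel scale k = cos φ₀ / cos φ (so areas are preserved, h·k = 1).
At 66.5°: h = 0.5639, k = 1.773; principal scales a = 1.773, b = 0.5639.
sin(ω/2) = (a − b)/(a + b) = 1.209/2.337 = 0.5174, so ω = 2 arcsin(0.5174) ≈ 62.3°.

62.3°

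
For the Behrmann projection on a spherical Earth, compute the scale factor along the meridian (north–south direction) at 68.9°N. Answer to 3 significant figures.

Behrmann is a cylindrical equal-area projection with standard parallels at ±30°. Cylindrical equal-area (φ₀ = 30°): h = cos φ / cos 30° along meridians, k = cos 30° / cos φ along parallels; h·k = 1.
h = cos 68.9° / cos 30° = 0.3600/0.8660 = 0.4157.

0.416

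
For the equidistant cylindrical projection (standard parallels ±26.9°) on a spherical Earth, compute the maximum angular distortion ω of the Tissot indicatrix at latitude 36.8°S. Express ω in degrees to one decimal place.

With standard parallel φ₀ = 26.9°, the equirectangular projection gives x = Rλ cos φ₀, y = Rφ, so h = 1 and k = cos 26.9° / cos φ.
At 36.8°: h = 1.000, k = 1.114; principal scales a = 1.114, b = 1.000.
sin(ω/2) = (a − b)/(a + b) = 0.1137/2.114 = 0.05380, so ω = 2 arcsin(0.05380) ≈ 6.2°.

6.2°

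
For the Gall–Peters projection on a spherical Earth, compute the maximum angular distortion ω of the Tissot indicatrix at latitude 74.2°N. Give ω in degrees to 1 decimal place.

Gall–Peters is a cylindrical equal-area projection with standard parallels at ±45°. For cylindrical equal-area with standard parallel φ₀, h = cos φ / cos φ₀ and k = cos φ₀ / cos φ, so h·k = 1.
At 74.2°: h = 0.3851, k = 2.597; principal scales a = 2.597, b = 0.3851.
sin(ω/2) = (a − b)/(a + b) = 2.212/2.982 = 0.7417, so ω = 2 arcsin(0.7417) ≈ 95.8°.

95.8°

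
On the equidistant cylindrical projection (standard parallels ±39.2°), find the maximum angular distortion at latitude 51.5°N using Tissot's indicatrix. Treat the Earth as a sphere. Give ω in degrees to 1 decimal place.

12.5°

The equidistant cylindrical projection with φ₀ = 39.2° has h = 1 (meridians true) and k = cos φ₀ / cos φ along parallels.
At 51.5°: h = 1.000, k = 1.245; principal scales a = 1.245, b = 1.000.
sin(ω/2) = (a − b)/(a + b) = 0.2449/2.245 = 0.1091, so ω = 2 arcsin(0.1091) ≈ 12.5°.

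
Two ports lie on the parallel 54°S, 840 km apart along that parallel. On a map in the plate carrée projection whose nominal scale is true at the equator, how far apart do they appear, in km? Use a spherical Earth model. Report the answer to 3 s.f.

Plate carrée maps x = Rλ, y = Rφ. The meridian scale is h = 1 and the parallel scale is k = 1/cos φ = sec φ.
Along the parallel, k = sec 54° = 1/0.5878 = 1.701.
Map distance = 840 × 1.701 ≈ 1430 km.

1430 km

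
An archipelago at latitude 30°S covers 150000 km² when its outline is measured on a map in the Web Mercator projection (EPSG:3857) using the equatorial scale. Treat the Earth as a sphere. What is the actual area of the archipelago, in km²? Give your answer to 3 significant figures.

112000 km²

For Mercator, h = k = sec φ (a conformal cylindrical projection has a single point scale, 1/cos φ).
Areal scale = k² = sec²φ = 1/cos²(30°) = 1/0.8660² = 1.333.
True area = apparent / (areal scale) = 150000 / 1.333 ≈ 112000 km².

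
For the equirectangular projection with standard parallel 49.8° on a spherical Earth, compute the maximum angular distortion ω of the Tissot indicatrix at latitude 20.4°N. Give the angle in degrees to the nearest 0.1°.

21.2°

The equidistant cylindrical projection with φ₀ = 49.8° has h = 1 (meridians true) and k = cos φ₀ / cos φ along parallels.
At 20.4°: h = 1.000, k = 0.6886; principal scales a = 1.000, b = 0.6886.
sin(ω/2) = (a − b)/(a + b) = 0.3114/1.689 = 0.1844, so ω = 2 arcsin(0.1844) ≈ 21.2°.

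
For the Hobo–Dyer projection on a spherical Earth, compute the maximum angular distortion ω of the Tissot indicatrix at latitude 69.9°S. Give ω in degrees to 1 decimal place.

The Hobo–Dyer projection is cylindrical equal-area with φ₀ = 37.5°. A cylindrical equal-area projection with standard parallel φ₀ has meridian scale h = cos φ / cos φ₀ and parallel scale k = cos φ₀ / cos φ (so areas are preserved, h·k = 1).
At 69.9°: h = 0.4332, k = 2.309; principal scales a = 2.309, b = 0.4332.
sin(ω/2) = (a − b)/(a + b) = 1.875/2.742 = 0.6840, so ω = 2 arcsin(0.6840) ≈ 86.3°.

86.3°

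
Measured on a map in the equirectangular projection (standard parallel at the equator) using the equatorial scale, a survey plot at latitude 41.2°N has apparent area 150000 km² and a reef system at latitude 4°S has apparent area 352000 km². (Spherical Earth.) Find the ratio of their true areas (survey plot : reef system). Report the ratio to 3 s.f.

0.321

Plate carrée has h = 1 and k = sec φ, giving areal scale sec φ; true area = (apparent area) · cos φ.
True area of survey plot: 150000 × cos(41.2°) = 150000 × 0.7524 = 112900 km².
True area of reef system: 352000 × cos(4°) = 352000 × 0.9976 = 351100 km².
Ratio = 112900 / 351100 ≈ 0.321.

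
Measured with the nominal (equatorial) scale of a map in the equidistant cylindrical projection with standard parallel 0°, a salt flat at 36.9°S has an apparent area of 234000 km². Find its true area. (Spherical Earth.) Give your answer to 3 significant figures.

Plate carrée maps x = Rλ, y = Rφ. The meridian scale is h = 1 and the parallel scale is k = 1/cos φ = sec φ.
Areal scale = h·k = 1 × sec φ; at 36.9°, h = 1.000, k = 1.250, so h·k = 1.250.
True area = apparent / (areal scale) = 234000 / 1.250 ≈ 187000 km².

187000 km²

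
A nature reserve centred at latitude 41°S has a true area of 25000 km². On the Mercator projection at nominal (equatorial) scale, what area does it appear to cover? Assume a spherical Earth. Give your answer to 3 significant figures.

43900 km²

The Mercator projection is conformal; its linear scale factor is the same in every direction and equals sec φ = 1/cos φ.
Areal scale = k² = sec²φ = 1/cos²(41°) = 1/0.7547² = 1.756.
Apparent area = 25000 × 1.756 ≈ 43900 km².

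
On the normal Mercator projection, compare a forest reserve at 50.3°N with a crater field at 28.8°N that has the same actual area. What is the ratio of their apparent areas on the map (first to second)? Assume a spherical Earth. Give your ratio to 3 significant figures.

Mercator areal scale is sec²φ.
At 50.3°: sec²(50.3°) = 1/0.6388² = 2.451.
At 28.8°: sec²(28.8°) = 1/0.8763² = 1.302.
Ratio = 2.451/1.302 = cos²(28.8°)/cos²(50.3°) ≈ 1.88.

1.88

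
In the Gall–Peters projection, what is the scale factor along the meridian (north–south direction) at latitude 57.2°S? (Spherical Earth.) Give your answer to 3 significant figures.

Gall–Peters is a cylindrical equal-area projection with standard parallels at ±45°. Cylindrical equal-area (φ₀ = 45°): h = cos φ / cos 45° along meridians, k = cos 45° / cos φ along parallels; h·k = 1.
h = cos 57.2° / cos 45° = 0.5417/0.7071 = 0.7661.

0.766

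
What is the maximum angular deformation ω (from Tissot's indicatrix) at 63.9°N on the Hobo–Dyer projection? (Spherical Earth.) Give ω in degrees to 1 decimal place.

64.0°

The Hobo–Dyer projection is cylindrical equal-area with φ₀ = 37.5°. For cylindrical equal-area with standard parallel φ₀, h = cos φ / cos φ₀ and k = cos φ₀ / cos φ, so h·k = 1.
At 63.9°: h = 0.5545, k = 1.803; principal scales a = 1.803, b = 0.5545.
sin(ω/2) = (a − b)/(a + b) = 1.249/2.358 = 0.5296, so ω = 2 arcsin(0.5296) ≈ 64.0°.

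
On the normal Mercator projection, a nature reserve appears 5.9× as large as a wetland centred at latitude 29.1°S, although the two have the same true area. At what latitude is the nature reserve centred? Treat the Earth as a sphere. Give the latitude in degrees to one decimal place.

On Mercator, (apparent₁)/(apparent₂) = sec²φ₁ / sec²φ₂ when true areas are equal.
cos²φ₂ / cos²φ₁ = 5.9  ⇒  cos φ₁ = cos 29.1° / √5.9 = 0.8738/2.429 = 0.3597.
φ₁ = arccos(0.3597) ≈ 68.9°.

68.9°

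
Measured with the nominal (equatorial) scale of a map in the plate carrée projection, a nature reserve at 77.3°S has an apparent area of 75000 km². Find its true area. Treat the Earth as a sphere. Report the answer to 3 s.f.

Plate carrée maps x = Rλ, y = Rφ. The meridian scale is h = 1 and the parallel scale is k = 1/cos φ = sec φ.
Areal scale = h·k = 1 × sec φ; at 77.3°, h = 1.000, k = 4.549, so h·k = 4.549.
True area = apparent / (areal scale) = 75000 / 4.549 ≈ 16500 km².

16500 km²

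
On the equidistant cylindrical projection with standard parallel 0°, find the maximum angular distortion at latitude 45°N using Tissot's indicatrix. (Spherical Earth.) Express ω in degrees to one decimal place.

In the plate carrée (x = Rλ, y = Rφ), meridians are true-scale (h = 1) and parallels are stretched by k = sec φ.
At 45°: h = 1.000, k = 1.414; principal scales a = 1.414, b = 1.000.
sin(ω/2) = (a − b)/(a + b) = 0.4142/2.414 = 0.1716, so ω = 2 arcsin(0.1716) ≈ 19.8°.

19.8°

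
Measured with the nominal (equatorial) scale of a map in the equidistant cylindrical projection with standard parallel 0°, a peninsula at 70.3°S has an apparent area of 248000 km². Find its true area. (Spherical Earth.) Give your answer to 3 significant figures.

83600 km²

Plate carrée maps x = Rλ, y = Rφ. The meridian scale is h = 1 and the parallel scale is k = 1/cos φ = sec φ.
Areal scale = h·k = 1 × sec φ; at 70.3°, h = 1.000, k = 2.967, so h·k = 2.967.
True area = apparent / (areal scale) = 248000 / 2.967 ≈ 83600 km².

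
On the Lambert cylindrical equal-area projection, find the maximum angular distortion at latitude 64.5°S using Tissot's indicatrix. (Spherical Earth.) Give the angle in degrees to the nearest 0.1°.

The Lambert cylindrical equal-area projection is the cylindrical equal-area projection with its standard parallel at the equator (φ₀ = 0). Cylindrical equal-area (φ₀ = 0°): h = cos φ / cos 0° along meridians, k = cos 0° / cos φ along parallels; h·k = 1.
At 64.5°: h = 0.4305, k = 2.323; principal scales a = 2.323, b = 0.4305.
sin(ω/2) = (a − b)/(a + b) = 1.892/2.753 = 0.6873, so ω = 2 arcsin(0.6873) ≈ 86.8°.

86.8°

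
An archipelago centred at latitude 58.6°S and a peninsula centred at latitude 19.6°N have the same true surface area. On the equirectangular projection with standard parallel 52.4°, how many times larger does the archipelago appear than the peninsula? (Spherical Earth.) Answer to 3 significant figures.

1.81

In the equirectangular projection with standard parallel φ₀ = 52.4° (x = Rλ cos φ₀, y = Rφ), meridians are true-scale (h = 1) and the parallel scale is k = cos φ₀ / cos φ.
Areal scale at 58.6°: h·k = 1.000 × 1.171 = 1.171.
Areal scale at 19.6°: h·k = 1.000 × 0.6477 = 0.6477.
Ratio = 1.171/0.6477 ≈ 1.81.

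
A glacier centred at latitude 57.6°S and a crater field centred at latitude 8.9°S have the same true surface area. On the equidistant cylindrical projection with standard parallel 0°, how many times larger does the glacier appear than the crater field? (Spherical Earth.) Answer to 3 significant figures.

1.84

Plate carrée maps x = Rλ, y = Rφ. The meridian scale is h = 1 and the parallel scale is k = 1/cos φ = sec φ.
Areal scale at 57.6°: h·k = 1.000 × 1.866 = 1.866.
Areal scale at 8.9°: h·k = 1.000 × 1.012 = 1.012.
Ratio = 1.866/1.012 ≈ 1.84.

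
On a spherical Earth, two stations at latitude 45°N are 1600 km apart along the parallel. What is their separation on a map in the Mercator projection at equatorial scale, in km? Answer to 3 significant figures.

2260 km

The Mercator projection is conformal; its linear scale factor is the same in every direction and equals sec φ = 1/cos φ.
Along the parallel, k = sec 45° = 1/0.7071 = 1.414.
Map distance = 1600 × 1.414 ≈ 2260 km.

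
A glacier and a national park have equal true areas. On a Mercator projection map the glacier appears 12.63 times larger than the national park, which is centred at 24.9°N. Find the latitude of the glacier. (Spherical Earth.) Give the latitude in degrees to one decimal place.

For equal true areas on Mercator, apparent areas scale as sec²φ, so the ratio is cos²φ₂ / cos²φ₁.
cos²φ₂ / cos²φ₁ = 12.63  ⇒  cos φ₁ = cos 24.9° / √12.63 = 0.9070/3.554 = 0.2552.
φ₁ = arccos(0.2552) ≈ 75.2°.

75.2°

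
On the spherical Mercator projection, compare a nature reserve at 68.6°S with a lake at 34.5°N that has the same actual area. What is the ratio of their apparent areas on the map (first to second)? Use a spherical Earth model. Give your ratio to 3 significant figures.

Mercator areal scale is sec²φ.
At 68.6°: sec²(68.6°) = 1/0.3649² = 7.511.
At 34.5°: sec²(34.5°) = 1/0.8241² = 1.472.
Ratio = 7.511/1.472 = cos²(34.5°)/cos²(68.6°) ≈ 5.10.

5.10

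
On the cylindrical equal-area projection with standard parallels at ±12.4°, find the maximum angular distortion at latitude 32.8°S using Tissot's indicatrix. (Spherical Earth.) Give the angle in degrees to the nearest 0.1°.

17.1°

For cylindrical equal-area with standard parallel φ₀, h = cos φ / cos φ₀ and k = cos φ₀ / cos φ, so h·k = 1.
At 32.8°: h = 0.8606, k = 1.162; principal scales a = 1.162, b = 0.8606.
sin(ω/2) = (a − b)/(a + b) = 0.3013/2.023 = 0.1490, so ω = 2 arcsin(0.1490) ≈ 17.1°.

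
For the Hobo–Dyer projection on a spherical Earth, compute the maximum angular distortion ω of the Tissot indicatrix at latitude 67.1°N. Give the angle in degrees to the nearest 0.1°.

The Hobo–Dyer projection is cylindrical equal-area with φ₀ = 37.5°. Cylindrical equal-area (φ₀ = 37.5°): h = cos φ / cos 37.5° along meridians, k = cos 37.5° / cos φ along parallels; h·k = 1.
At 67.1°: h = 0.4905, k = 2.039; principal scales a = 2.039, b = 0.4905.
sin(ω/2) = (a − b)/(a + b) = 1.548/2.529 = 0.6122, so ω = 2 arcsin(0.6122) ≈ 75.5°.

75.5°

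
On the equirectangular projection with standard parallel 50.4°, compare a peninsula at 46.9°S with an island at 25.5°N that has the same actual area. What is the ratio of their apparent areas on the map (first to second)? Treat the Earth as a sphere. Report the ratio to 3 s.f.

1.32

The equidistant cylindrical projection with φ₀ = 50.4° has h = 1 (meridians true) and k = cos φ₀ / cos φ along parallels.
Areal scale at 46.9°: h·k = 1.000 × 0.9329 = 0.9329.
Areal scale at 25.5°: h·k = 1.000 × 0.7062 = 0.7062.
Ratio = 0.9329/0.7062 ≈ 1.32.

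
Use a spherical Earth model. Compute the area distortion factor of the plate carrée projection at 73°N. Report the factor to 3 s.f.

3.42

In the plate carrée (x = Rλ, y = Rφ), meridians are true-scale (h = 1) and parallels are stretched by k = sec φ.
Areal scale = h·k = 1 × sec φ; at 73°, h = 1.000, k = 3.420, so h·k = 3.420.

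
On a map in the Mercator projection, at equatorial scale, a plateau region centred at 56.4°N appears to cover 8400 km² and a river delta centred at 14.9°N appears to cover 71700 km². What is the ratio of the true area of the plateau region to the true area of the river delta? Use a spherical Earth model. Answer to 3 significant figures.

Since Mercator area scale is 1/cos²φ, the true area equals the apparent area multiplied by cos²φ.
True area of plateau region: 8400 × cos²(56.4°) = 8400 × 0.3062 = 2572 km².
True area of river delta: 71700 × cos²(14.9°) = 71700 × 0.9339 = 66960 km².
Ratio = 2572 / 66960 ≈ 0.0384.

0.0384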